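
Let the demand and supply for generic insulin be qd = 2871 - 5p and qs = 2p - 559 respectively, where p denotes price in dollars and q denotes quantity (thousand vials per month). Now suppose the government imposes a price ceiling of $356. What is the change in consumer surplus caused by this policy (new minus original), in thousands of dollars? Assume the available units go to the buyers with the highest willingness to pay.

13319.6

Equilibrium: 2871 - 5p = 2p - 559, so 3430 = 7p and p* = 490, q* = 421.
Because the ceiling (356) lies below the market-clearing price, it is binding.
At p = 356: qd = 2871 - 5·356 = 1091 and qs = 2·356 - 559 = 153.
Consumer surplus without the control is ½ · (574.2 - 490) · 421 = 17724.1.
With the ceiling, 153 units are sold at 356 (assume they go to the highest-value buyers). The demand price at q = 153 is 543.6, so CS = ½ · [(574.2 - 356) + (543.6 - 356)] · 153 = 31043.7.
Change in consumer surplus = 31043.7 - 17724.1 = 13319.6.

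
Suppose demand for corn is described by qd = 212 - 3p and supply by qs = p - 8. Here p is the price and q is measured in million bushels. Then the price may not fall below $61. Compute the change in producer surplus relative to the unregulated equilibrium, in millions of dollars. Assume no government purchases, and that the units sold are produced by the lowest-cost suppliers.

12

Equilibrium: 212 - 3p = p - 8, so 220 = 4p and p* = 55, q* = 47.
Since 61 > 55, the floor is binding.
At p = 61: qd = 212 - 3·61 = 29 and qs = 61 - 8 = 53.
Producer surplus without the control is ½ · (55 - 8) · 47 = 1104.5.
With the floor, 29 units are sold at 61. The supply price at q = 29 is 37, so PS = ½ · [(61 - 8) + (61 - 37)] · 29 = 1116.5.
Change in producer surplus = 1116.5 - 1104.5 = 12.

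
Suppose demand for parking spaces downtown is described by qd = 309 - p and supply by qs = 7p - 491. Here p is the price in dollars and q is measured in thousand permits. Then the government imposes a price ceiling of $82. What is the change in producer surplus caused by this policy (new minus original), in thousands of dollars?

Equilibrium: 309 - p = 7p - 491, so 800 = 8p and p* = 100, q* = 209.
The ceiling of 82 is below the equilibrium price 100, so it binds.
At p = 82: qd = 309 - 82 = 227 and qs = 7·82 - 491 = 83.
Producer surplus without the control is ½ · (100 - 491/7) · 209 = 43681/14.
With the ceiling, producers sell 83 units at 82, so PS = ½ · (82 - 491/7) · 83 = 6889/14.
Change in producer surplus = 6889/14 - 43681/14 = -2628.

-2628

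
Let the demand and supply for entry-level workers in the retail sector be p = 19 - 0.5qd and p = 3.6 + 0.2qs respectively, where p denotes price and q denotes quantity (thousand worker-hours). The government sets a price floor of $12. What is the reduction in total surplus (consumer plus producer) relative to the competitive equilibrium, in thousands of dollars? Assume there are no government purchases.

22.4

Rearranging demand gives qd = 38 - 2p; rearranging supply gives qs = 5p - 18. Setting quantity demanded equal to quantity supplied, 38 - 2p = 5p - 18, gives p* = 8 and q* = 22.
The floor of 12 is above the equilibrium price 8, so it binds.
At p = 12: qd = 38 - 2·12 = 14 and qs = 5·12 - 18 = 42.
Quantity traded falls to 14. At q = 14 the demand price is (38 - 14)/2 = 12 and the supply price is (18 + 14)/5 = 6.4.
Deadweight loss = ½ · (12 - 6.4) · (22 - 14) = ½ · 5.6 · 8 = 22.4.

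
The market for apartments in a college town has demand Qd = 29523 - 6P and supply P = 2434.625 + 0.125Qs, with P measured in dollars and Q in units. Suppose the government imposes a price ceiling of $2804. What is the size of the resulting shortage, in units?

Rearranging supply gives Qs = 8P - 19477. In a free market, 29523 - 6P = 8P - 19477 gives the equilibrium P* = 3500, Q* = 8523.
The ceiling of 2804 is below the equilibrium price 3500, so it binds.
At P = 2804: Qd = 29523 - 6·2804 = 12699 and Qs = 8·2804 - 19477 = 2955.
Shortage = Qd - Qs = 12699 - 2955 = 9744.

9744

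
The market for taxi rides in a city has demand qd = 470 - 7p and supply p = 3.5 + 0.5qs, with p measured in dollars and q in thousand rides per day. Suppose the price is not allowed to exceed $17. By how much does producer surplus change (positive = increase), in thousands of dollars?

-2268

Rearranging supply gives qs = 2p - 7. Without the control the market clears where 470 - 7p = 2p - 7, i.e. p* = 53 and q* = 99.
Since 17 < 53, the ceiling is binding.
At p = 17: qd = 470 - 7·17 = 351 and qs = 2·17 - 7 = 27.
Producer surplus without the control is ½ · (53 - 3.5) · 99 = 2450.25.
With the ceiling, producers sell 27 units at 17, so PS = ½ · (17 - 3.5) · 27 = 182.25.
Change in producer surplus = 182.25 - 2450.25 = -2268.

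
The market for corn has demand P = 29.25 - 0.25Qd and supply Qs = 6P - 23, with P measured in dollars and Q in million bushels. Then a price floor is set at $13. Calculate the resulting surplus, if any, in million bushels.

Rearranging demand gives Qd = 117 - 4P. Without the control the market clears where 117 - 4P = 6P - 23, i.e. P* = 14 and Q* = 61.
The floor of 13 is below the equilibrium price 14, so it is not binding; the market clears at P* = 14, Q* = 61.
Since the control does not bind, there is no surplus.

0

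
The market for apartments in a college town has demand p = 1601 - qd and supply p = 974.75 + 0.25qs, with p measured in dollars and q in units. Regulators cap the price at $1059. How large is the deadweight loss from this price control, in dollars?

16810

Rearranging demand gives qd = 1601 - p; rearranging supply gives qs = 4p - 3899. Equilibrium: 1601 - p = 4p - 3899, so 5500 = 5p and p* = 1100, q* = 501.
Since 1059 < 1100, the ceiling is binding.
At p = 1059: qd = 1601 - 1059 = 542 and qs = 4·1059 - 3899 = 337.
Quantity traded falls to 337. At q = 337 the demand price is 1601 - 337 = 1264 and the supply price is (3899 + 337)/4 = 1059.
Deadweight loss = ½ · (1264 - 1059) · (501 - 337) = ½ · 205 · 164 = 16810.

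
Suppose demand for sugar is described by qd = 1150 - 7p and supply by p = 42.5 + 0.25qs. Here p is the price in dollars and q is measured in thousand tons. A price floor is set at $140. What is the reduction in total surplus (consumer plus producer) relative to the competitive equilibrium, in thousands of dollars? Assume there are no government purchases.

3850

Rearranging supply gives qs = 4p - 170. Equilibrium: 1150 - 7p = 4p - 170, so 1320 = 11p and p* = 120, q* = 310.
Since 140 > 120, the floor is binding.
At p = 140: qd = 1150 - 7·140 = 170 and qs = 4·140 - 170 = 390.
Quantity traded falls to 170. At q = 170 the demand price is (1150 - 170)/7 = 140 and the supply price is (170 + 170)/4 = 85.
Deadweight loss = ½ · (140 - 85) · (310 - 170) = ½ · 55 · 140 = 3850.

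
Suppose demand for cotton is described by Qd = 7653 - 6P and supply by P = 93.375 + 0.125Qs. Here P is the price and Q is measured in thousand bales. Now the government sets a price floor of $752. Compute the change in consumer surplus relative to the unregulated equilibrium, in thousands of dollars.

Rearranging supply gives Qs = 8P - 747. In a free market, 7653 - 6P = 8P - 747 gives the equilibrium P* = 600, Q* = 4053.
Since 752 > 600, the floor is binding.
At P = 752: Qd = 7653 - 6·752 = 3141 and Qs = 8·752 - 747 = 5269.
Consumer surplus without the control is ½ · (1275.5 - 600) · 4053 = 1368900.75.
With the floor, consumers buy 3141 units at 752, so CS = ½ · (1275.5 - 752) · 3141 = 822156.75.
Change in consumer surplus = 822156.75 - 1368900.75 = -546744.

-546744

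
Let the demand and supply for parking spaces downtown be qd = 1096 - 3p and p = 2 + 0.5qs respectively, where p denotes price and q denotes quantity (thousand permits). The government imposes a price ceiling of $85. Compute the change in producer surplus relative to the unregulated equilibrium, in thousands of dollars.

-40635

Rearranging supply gives qs = 2p - 4. Setting quantity demanded equal to quantity supplied, 1096 - 3p = 2p - 4, gives p* = 220 and q* = 436.
Because the ceiling (85) lies below the market-clearing price, it is binding.
At p = 85: qd = 1096 - 3·85 = 841 and qs = 2·85 - 4 = 166.
Producer surplus without the control is ½ · (220 - 2) · 436 = 47524.
With the ceiling, producers sell 166 units at 85, so PS = ½ · (85 - 2) · 166 = 6889.
Change in producer surplus = 6889 - 47524 = -40635.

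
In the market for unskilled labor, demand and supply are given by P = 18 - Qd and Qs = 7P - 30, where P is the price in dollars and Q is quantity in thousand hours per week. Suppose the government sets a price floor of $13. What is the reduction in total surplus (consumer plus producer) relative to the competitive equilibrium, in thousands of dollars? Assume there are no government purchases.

28

Rearranging demand gives Qd = 18 - P. Without the control the market clears where 18 - P = 7P - 30, i.e. P* = 6 and Q* = 12.
The floor of 13 is above the equilibrium price 6, so it binds.
At P = 13: Qd = 18 - 13 = 5 and Qs = 7·13 - 30 = 61.
Quantity traded falls to 5. At Q = 5 the demand price is 18 - 5 = 13 and the supply price is (30 + 5)/7 = 5.
Deadweight loss = ½ · (13 - 5) · (12 - 5) = ½ · 8 · 7 = 28.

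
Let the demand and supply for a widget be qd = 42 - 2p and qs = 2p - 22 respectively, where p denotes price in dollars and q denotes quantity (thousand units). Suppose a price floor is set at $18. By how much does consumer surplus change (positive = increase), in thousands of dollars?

-16

Equilibrium: 42 - 2p = 2p - 22, so 64 = 4p and p* = 16, q* = 10.
Since 18 > 16, the floor is binding.
At p = 18: qd = 42 - 2·18 = 6 and qs = 2·18 - 22 = 14.
Consumer surplus without the control is ½ · (21 - 16) · 10 = 25.
With the floor, consumers buy 6 units at 18, so CS = ½ · (21 - 18) · 6 = 9.
Change in consumer surplus = 9 - 25 = -16.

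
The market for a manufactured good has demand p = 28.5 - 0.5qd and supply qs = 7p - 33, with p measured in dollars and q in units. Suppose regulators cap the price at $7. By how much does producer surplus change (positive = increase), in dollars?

-79.5

Rearranging demand gives qd = 57 - 2p. Equilibrium: 57 - 2p = 7p - 33, so 90 = 9p and p* = 10, q* = 37.
Because the ceiling (7) lies below the market-clearing price, it is binding.
At p = 7: qd = 57 - 2·7 = 43 and qs = 7·7 - 33 = 16.
Producer surplus without the control is ½ · (10 - 33/7) · 37 = 1369/14.
With the ceiling, producers sell 16 units at 7, so PS = ½ · (7 - 33/7) · 16 = 128/7.
Change in producer surplus = 128/7 - 1369/14 = -79.5.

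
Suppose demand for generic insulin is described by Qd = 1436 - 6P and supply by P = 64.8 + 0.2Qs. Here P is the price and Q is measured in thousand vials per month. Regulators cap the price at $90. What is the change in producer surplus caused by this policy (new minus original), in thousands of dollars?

-21070

Rearranging supply gives Qs = 5P - 324. Without the control the market clears where 1436 - 6P = 5P - 324, i.e. P* = 160 and Q* = 476.
The ceiling of 90 is below the equilibrium price 160, so it binds.
At P = 90: Qd = 1436 - 6·90 = 896 and Qs = 5·90 - 324 = 126.
Producer surplus without the control is ½ · (160 - 64.8) · 476 = 22657.6.
With the ceiling, producers sell 126 units at 90, so PS = ½ · (90 - 64.8) · 126 = 1587.6.
Change in producer surplus = 1587.6 - 22657.6 = -21070.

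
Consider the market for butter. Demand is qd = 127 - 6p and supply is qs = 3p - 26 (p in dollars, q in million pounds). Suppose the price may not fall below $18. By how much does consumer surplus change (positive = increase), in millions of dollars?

Setting quantity demanded equal to quantity supplied, 127 - 6p = 3p - 26, gives p* = 17 and q* = 25.
Since 18 > 17, the floor is binding.
At p = 18: qd = 127 - 6·18 = 19 and qs = 3·18 - 26 = 28.
Consumer surplus without the control is ½ · (127/6 - 17) · 25 = 625/12.
With the floor, consumers buy 19 units at 18, so CS = ½ · (127/6 - 18) · 19 = 361/12.
Change in consumer surplus = 361/12 - 625/12 = -22.

-22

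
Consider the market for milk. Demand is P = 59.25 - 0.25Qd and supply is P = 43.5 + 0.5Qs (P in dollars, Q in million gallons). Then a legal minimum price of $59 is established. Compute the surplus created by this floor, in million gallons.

30

Rearranging demand gives Qd = 237 - 4P; rearranging supply gives Qs = 2P - 87. Setting quantity demanded equal to quantity supplied, 237 - 4P = 2P - 87, gives P* = 54 and Q* = 21.
Because the floor (59) lies above the market-clearing price, it is binding.
At P = 59: Qd = 237 - 4·59 = 1 and Qs = 2·59 - 87 = 31.
Surplus = Qs - Qd = 31 - 1 = 30.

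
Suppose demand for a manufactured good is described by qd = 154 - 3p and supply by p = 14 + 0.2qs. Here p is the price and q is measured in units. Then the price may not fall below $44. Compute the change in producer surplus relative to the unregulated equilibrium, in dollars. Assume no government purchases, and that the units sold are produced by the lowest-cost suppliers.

121.6

Rearranging supply gives qs = 5p - 70. Without the control the market clears where 154 - 3p = 5p - 70, i.e. p* = 28 and q* = 70.
The floor of 44 is above the equilibrium price 28, so it binds.
At p = 44: qd = 154 - 3·44 = 22 and qs = 5·44 - 70 = 150.
Producer surplus without the control is ½ · (28 - 14) · 70 = 490.
With the floor, 22 units are sold at 44. The supply price at q = 22 is 18.4, so PS = ½ · [(44 - 14) + (44 - 18.4)] · 22 = 611.6.
Change in producer surplus = 611.6 - 490 = 121.6.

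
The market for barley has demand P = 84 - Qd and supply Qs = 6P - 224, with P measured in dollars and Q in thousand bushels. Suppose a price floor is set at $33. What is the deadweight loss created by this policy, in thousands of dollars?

0

Rearranging demand gives Qd = 84 - P. In a free market, 84 - P = 6P - 224 gives the equilibrium P* = 44, Q* = 40.
The floor of 33 is below the equilibrium price 44, so it is not binding; the market clears at P* = 44, Q* = 40.
Since the control does not bind, no trades are prevented and deadweight loss is zero.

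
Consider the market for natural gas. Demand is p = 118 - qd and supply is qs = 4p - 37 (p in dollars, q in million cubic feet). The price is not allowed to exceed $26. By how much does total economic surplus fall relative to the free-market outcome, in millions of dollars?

250

Rearranging demand gives qd = 118 - p. In a free market, 118 - p = 4p - 37 gives the equilibrium p* = 31, q* = 87.
Since 26 < 31, the ceiling is binding.
At p = 26: qd = 118 - 26 = 92 and qs = 4·26 - 37 = 67.
Quantity traded falls to 67. At q = 67 the demand price is 118 - 67 = 51 and the supply price is (37 + 67)/4 = 26.
Deadweight loss = ½ · (51 - 26) · (87 - 67) = ½ · 25 · 20 = 250.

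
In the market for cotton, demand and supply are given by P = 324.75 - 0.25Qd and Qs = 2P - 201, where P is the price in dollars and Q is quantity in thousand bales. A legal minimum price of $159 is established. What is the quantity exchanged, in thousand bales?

299

Rearranging demand gives Qd = 1299 - 4P. In a free market, 1299 - 4P = 2P - 201 gives the equilibrium P* = 250, Q* = 299.
The floor of 159 is below the equilibrium price 250, so it is not binding; the market clears at P* = 250, Q* = 299.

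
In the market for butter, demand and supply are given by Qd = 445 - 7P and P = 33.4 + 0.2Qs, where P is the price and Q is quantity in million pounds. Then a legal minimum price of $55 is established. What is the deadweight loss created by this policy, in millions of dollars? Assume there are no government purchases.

134.4

Rearranging supply gives Qs = 5P - 167. Equilibrium: 445 - 7P = 5P - 167, so 612 = 12P and P* = 51, Q* = 88.
Because the floor (55) lies above the market-clearing price, it is binding.
At P = 55: Qd = 445 - 7·55 = 60 and Qs = 5·55 - 167 = 108.
Quantity traded falls to 60. At Q = 60 the demand price is (445 - 60)/7 = 55 and the supply price is (167 + 60)/5 = 45.4.
Deadweight loss = ½ · (55 - 45.4) · (88 - 60) = ½ · 9.6 · 28 = 134.4.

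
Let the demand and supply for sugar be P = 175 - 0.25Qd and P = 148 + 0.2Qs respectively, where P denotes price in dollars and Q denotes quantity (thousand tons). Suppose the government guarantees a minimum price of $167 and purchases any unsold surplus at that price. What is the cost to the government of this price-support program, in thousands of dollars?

Rearranging demand gives Qd = 700 - 4P; rearranging supply gives Qs = 5P - 740. Setting quantity demanded equal to quantity supplied, 700 - 4P = 5P - 740, gives P* = 160 and Q* = 60.
Because the floor (167) lies above the market-clearing price, it is binding.
At P = 167: Qd = 700 - 4·167 = 32 and Qs = 5·167 - 740 = 95.
Surplus = Qs - Qd = 63.
Government expenditure = surplus × support price = 63 × 167 = 10521.

10521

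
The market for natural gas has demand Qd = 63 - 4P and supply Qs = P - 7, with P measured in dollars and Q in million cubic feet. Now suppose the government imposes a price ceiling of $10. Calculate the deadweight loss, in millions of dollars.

10

Setting quantity demanded equal to quantity supplied, 63 - 4P = P - 7, gives P* = 14 and Q* = 7.
Because the ceiling (10) lies below the market-clearing price, it is binding.
At P = 10: Qd = 63 - 4·10 = 23 and Qs = 10 - 7 = 3.
Quantity traded falls to 3. At Q = 3 the demand price is (63 - 3)/4 = 15 and the supply price is 7 + 3 = 10.
Deadweight loss = ½ · (15 - 10) · (7 - 3) = ½ · 5 · 4 = 10.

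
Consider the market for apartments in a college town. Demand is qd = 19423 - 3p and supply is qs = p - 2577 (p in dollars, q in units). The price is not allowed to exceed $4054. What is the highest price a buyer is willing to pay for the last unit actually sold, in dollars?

In a free market, 19423 - 3p = p - 2577 gives the equilibrium p* = 5500, q* = 2923.
Because the ceiling (4054) lies below the market-clearing price, it is binding.
At p = 4054: qd = 19423 - 3·4054 = 7261 and qs = 4054 - 2577 = 1477.
Only 1477 units reach the market. On the demand curve, the marginal buyer's willingness to pay at q = 1477 is (19423 - 1477)/3 = 5982.

5982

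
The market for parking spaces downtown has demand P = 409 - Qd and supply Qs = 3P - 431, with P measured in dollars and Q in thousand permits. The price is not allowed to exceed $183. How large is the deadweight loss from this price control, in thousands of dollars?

Rearranging demand gives Qd = 409 - P. Setting quantity demanded equal to quantity supplied, 409 - P = 3P - 431, gives P* = 210 and Q* = 199.
The ceiling of 183 is below the equilibrium price 210, so it binds.
At P = 183: Qd = 409 - 183 = 226 and Qs = 3·183 - 431 = 118.
Quantity traded falls to 118. At Q = 118 the demand price is 409 - 118 = 291 and the supply price is (431 + 118)/3 = 183.
Deadweight loss = ½ · (291 - 183) · (199 - 118) = ½ · 108 · 81 = 4374.

4374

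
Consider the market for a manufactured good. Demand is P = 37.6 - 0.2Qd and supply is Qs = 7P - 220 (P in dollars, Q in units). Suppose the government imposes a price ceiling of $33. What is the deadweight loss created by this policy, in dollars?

Rearranging demand gives Qd = 188 - 5P. In a free market, 188 - 5P = 7P - 220 gives the equilibrium P* = 34, Q* = 18.
Since 33 < 34, the ceiling is binding.
At P = 33: Qd = 188 - 5·33 = 23 and Qs = 7·33 - 220 = 11.
Quantity traded falls to 11. At Q = 11 the demand price is (188 - 11)/5 = 35.4 and the supply price is (220 + 11)/7 = 33.
Deadweight loss = ½ · (35.4 - 33) · (18 - 11) = ½ · 2.4 · 7 = 8.4.

8.4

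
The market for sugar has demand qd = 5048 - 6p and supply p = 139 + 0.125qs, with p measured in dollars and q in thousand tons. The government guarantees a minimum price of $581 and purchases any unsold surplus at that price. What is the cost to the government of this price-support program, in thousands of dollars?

Rearranging supply gives qs = 8p - 1112. In a free market, 5048 - 6p = 8p - 1112 gives the equilibrium p* = 440, q* = 2408.
Because the floor (581) lies above the market-clearing price, it is binding.
At p = 581: qd = 5048 - 6·581 = 1562 and qs = 8·581 - 1112 = 3536.
Surplus = qs - qd = 1974.
Government expenditure = surplus × support price = 1974 × 581 = 1146894.

1146894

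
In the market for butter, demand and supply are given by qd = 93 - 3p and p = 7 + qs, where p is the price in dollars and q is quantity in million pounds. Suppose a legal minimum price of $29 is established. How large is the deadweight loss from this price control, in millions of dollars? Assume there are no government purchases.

96

Rearranging supply gives qs = p - 7. Without the control the market clears where 93 - 3p = p - 7, i.e. p* = 25 and q* = 18.
The floor of 29 is above the equilibrium price 25, so it binds.
At p = 29: qd = 93 - 3·29 = 6 and qs = 29 - 7 = 22.
Quantity traded falls to 6. At q = 6 the demand price is (93 - 6)/3 = 29 and the supply price is 7 + 6 = 13.
Deadweight loss = ½ · (29 - 13) · (18 - 6) = ½ · 16 · 12 = 96.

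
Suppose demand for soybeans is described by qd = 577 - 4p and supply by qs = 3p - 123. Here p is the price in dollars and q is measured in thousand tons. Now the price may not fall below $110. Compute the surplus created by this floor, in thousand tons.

70

Without the control the market clears where 577 - 4p = 3p - 123, i.e. p* = 100 and q* = 177.
Because the floor (110) lies above the market-clearing price, it is binding.
At p = 110: qd = 577 - 4·110 = 137 and qs = 3·110 - 123 = 207.
Surplus = qs - qd = 207 - 137 = 70.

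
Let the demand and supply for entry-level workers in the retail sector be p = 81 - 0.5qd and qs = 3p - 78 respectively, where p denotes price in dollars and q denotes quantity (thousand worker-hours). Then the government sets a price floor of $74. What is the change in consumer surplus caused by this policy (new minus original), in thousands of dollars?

-1040

Rearranging demand gives qd = 162 - 2p. Equilibrium: 162 - 2p = 3p - 78, so 240 = 5p and p* = 48, q* = 66.
Since 74 > 48, the floor is binding.
At p = 74: qd = 162 - 2·74 = 14 and qs = 3·74 - 78 = 144.
Consumer surplus without the control is ½ · (81 - 48) · 66 = 1089.
With the floor, consumers buy 14 units at 74, so CS = ½ · (81 - 74) · 14 = 49.
Change in consumer surplus = 49 - 1089 = -1040.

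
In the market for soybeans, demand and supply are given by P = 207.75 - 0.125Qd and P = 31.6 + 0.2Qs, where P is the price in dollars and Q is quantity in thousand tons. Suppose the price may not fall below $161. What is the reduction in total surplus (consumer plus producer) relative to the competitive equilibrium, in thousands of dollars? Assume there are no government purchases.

Rearranging demand gives Qd = 1662 - 8P; rearranging supply gives Qs = 5P - 158. Equilibrium: 1662 - 8P = 5P - 158, so 1820 = 13P and P* = 140, Q* = 542.
The floor of 161 is above the equilibrium price 140, so it binds.
At P = 161: Qd = 1662 - 8·161 = 374 and Qs = 5·161 - 158 = 647.
Quantity traded falls to 374. At Q = 374 the demand price is (1662 - 374)/8 = 161 and the supply price is (158 + 374)/5 = 106.4.
Deadweight loss = ½ · (161 - 106.4) · (542 - 374) = ½ · 54.6 · 168 = 4586.4.

4586.4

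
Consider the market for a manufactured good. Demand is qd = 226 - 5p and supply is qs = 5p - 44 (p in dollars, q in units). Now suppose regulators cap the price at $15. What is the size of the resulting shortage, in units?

120

Without the control the market clears where 226 - 5p = 5p - 44, i.e. p* = 27 and q* = 91.
Because the ceiling (15) lies below the market-clearing price, it is binding.
At p = 15: qd = 226 - 5·15 = 151 and qs = 5·15 - 44 = 31.
Shortage = qd - qs = 151 - 31 = 120.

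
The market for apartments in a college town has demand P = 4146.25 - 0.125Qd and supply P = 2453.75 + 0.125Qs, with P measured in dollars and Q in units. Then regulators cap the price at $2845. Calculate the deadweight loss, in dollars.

Rearranging demand gives Qd = 33170 - 8P; rearranging supply gives Qs = 8P - 19630. In a free market, 33170 - 8P = 8P - 19630 gives the equilibrium P* = 3300, Q* = 6770.
The ceiling of 2845 is below the equilibrium price 3300, so it binds.
At P = 2845: Qd = 33170 - 8·2845 = 10410 and Qs = 8·2845 - 19630 = 3130.
Quantity traded falls to 3130. At Q = 3130 the demand price is (33170 - 3130)/8 = 3755 and the supply price is (19630 + 3130)/8 = 2845.
Deadweight loss = ½ · (3755 - 2845) · (6770 - 3130) = ½ · 910 · 3640 = 1656200.

1656200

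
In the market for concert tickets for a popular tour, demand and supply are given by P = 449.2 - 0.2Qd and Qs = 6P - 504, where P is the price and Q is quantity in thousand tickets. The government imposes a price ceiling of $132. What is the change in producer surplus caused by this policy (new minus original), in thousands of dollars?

Rearranging demand gives Qd = 2246 - 5P. Setting quantity demanded equal to quantity supplied, 2246 - 5P = 6P - 504, gives P* = 250 and Q* = 996.
Since 132 < 250, the ceiling is binding.
At P = 132: Qd = 2246 - 5·132 = 1586 and Qs = 6·132 - 504 = 288.
Producer surplus without the control is ½ · (250 - 84) · 996 = 82668.
With the ceiling, producers sell 288 units at 132, so PS = ½ · (132 - 84) · 288 = 6912.
Change in producer surplus = 6912 - 82668 = -75756.

-75756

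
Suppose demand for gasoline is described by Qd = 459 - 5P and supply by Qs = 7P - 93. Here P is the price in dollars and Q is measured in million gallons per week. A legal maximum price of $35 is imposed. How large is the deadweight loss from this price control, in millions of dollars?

In a free market, 459 - 5P = 7P - 93 gives the equilibrium P* = 46, Q* = 229.
The ceiling of 35 is below the equilibrium price 46, so it binds.
At P = 35: Qd = 459 - 5·35 = 284 and Qs = 7·35 - 93 = 152.
Quantity traded falls to 152. At Q = 152 the demand price is (459 - 152)/5 = 61.4 and the supply price is (93 + 152)/7 = 35.
Deadweight loss = ½ · (61.4 - 35) · (229 - 152) = ½ · 26.4 · 77 = 1016.4.

1016.4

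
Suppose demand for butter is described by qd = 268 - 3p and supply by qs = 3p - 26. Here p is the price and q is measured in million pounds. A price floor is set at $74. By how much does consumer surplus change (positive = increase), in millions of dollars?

Setting quantity demanded equal to quantity supplied, 268 - 3p = 3p - 26, gives p* = 49 and q* = 121.
The floor of 74 is above the equilibrium price 49, so it binds.
At p = 74: qd = 268 - 3·74 = 46 and qs = 3·74 - 26 = 196.
Consumer surplus without the control is ½ · (268/3 - 49) · 121 = 14641/6.
With the floor, consumers buy 46 units at 74, so CS = ½ · (268/3 - 74) · 46 = 1058/3.
Change in consumer surplus = 1058/3 - 14641/6 = -2087.5.

-2087.5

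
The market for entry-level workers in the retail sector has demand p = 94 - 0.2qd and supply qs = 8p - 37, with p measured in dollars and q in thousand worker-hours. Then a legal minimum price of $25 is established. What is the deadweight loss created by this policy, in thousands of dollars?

Rearranging demand gives qd = 470 - 5p. In a free market, 470 - 5p = 8p - 37 gives the equilibrium p* = 39, q* = 275.
The floor of 25 is below the equilibrium price 39, so it is not binding; the market clears at p* = 39, q* = 275.
Since the control does not bind, no trades are prevented and deadweight loss is zero.

0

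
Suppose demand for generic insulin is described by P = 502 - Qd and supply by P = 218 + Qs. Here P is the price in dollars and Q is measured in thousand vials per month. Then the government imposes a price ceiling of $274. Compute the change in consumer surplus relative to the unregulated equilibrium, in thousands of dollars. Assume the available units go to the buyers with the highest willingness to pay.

1118

Rearranging demand gives Qd = 502 - P; rearranging supply gives Qs = P - 218. Without the control the market clears where 502 - P = P - 218, i.e. P* = 360 and Q* = 142.
Since 274 < 360, the ceiling is binding.
At P = 274: Qd = 502 - 274 = 228 and Qs = 274 - 218 = 56.
Consumer surplus without the control is ½ · (502 - 360) · 142 = 10082.
With the ceiling, 56 units are sold at 274 (assume they go to the highest-value buyers). The demand price at Q = 56 is 446, so CS = ½ · [(502 - 274) + (446 - 274)] · 56 = 11200.
Change in consumer surplus = 11200 - 10082 = 1118.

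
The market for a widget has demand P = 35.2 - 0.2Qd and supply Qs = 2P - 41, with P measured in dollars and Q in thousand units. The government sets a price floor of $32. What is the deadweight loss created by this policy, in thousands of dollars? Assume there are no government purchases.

Rearranging demand gives Qd = 176 - 5P. In a free market, 176 - 5P = 2P - 41 gives the equilibrium P* = 31, Q* = 21.
The floor of 32 is above the equilibrium price 31, so it binds.
At P = 32: Qd = 176 - 5·32 = 16 and Qs = 2·32 - 41 = 23.
Quantity traded falls to 16. At Q = 16 the demand price is (176 - 16)/5 = 32 and the supply price is (41 + 16)/2 = 28.5.
Deadweight loss = ½ · (32 - 28.5) · (21 - 16) = ½ · 3.5 · 5 = 8.75.

8.75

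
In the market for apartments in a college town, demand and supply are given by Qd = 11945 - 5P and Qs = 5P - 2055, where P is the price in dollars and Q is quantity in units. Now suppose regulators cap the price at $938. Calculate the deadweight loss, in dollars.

1067220

Equilibrium: 11945 - 5P = 5P - 2055, so 14000 = 10P and P* = 1400, Q* = 4945.
The ceiling of 938 is below the equilibrium price 1400, so it binds.
At P = 938: Qd = 11945 - 5·938 = 7255 and Qs = 5·938 - 2055 = 2635.
Quantity traded falls to 2635. At Q = 2635 the demand price is (11945 - 2635)/5 = 1862 and the supply price is (2055 + 2635)/5 = 938.
Deadweight loss = ½ · (1862 - 938) · (4945 - 2635) = ½ · 924 · 2310 = 1067220.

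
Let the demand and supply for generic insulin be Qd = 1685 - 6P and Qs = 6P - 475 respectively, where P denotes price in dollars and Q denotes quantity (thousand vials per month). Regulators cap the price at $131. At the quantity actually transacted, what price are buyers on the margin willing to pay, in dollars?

Equilibrium: 1685 - 6P = 6P - 475, so 2160 = 12P and P* = 180, Q* = 605.
Since 131 < 180, the ceiling is binding.
At P = 131: Qd = 1685 - 6·131 = 899 and Qs = 6·131 - 475 = 311.
Only 311 units reach the market. On the demand curve, the marginal buyer's willingness to pay at Q = 311 is (1685 - 311)/6 = 229.

229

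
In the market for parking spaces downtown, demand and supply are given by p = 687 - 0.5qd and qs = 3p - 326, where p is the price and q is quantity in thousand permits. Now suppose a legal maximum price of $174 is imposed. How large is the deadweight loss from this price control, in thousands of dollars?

103335

Rearranging demand gives qd = 1374 - 2p. Setting quantity demanded equal to quantity supplied, 1374 - 2p = 3p - 326, gives p* = 340 and q* = 694.
Because the ceiling (174) lies below the market-clearing price, it is binding.
At p = 174: qd = 1374 - 2·174 = 1026 and qs = 3·174 - 326 = 196.
Quantity traded falls to 196. At q = 196 the demand price is (1374 - 196)/2 = 589 and the supply price is (326 + 196)/3 = 174.
Deadweight loss = ½ · (589 - 174) · (694 - 196) = ½ · 415 · 498 = 103335.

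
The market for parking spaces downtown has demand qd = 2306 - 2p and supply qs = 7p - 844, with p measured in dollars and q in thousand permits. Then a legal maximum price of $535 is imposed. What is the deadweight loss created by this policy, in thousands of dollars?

0

Without the control the market clears where 2306 - 2p = 7p - 844, i.e. p* = 350 and q* = 1606.
The ceiling of 535 is above the equilibrium price 350, so it is not binding; the market clears at p* = 350, q* = 1606.
Since the control does not bind, no trades are prevented and deadweight loss is zero.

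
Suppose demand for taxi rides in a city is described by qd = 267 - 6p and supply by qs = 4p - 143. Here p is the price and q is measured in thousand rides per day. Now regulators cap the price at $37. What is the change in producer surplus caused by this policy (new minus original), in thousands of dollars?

In a free market, 267 - 6p = 4p - 143 gives the equilibrium p* = 41, q* = 21.
The ceiling of 37 is below the equilibrium price 41, so it binds.
At p = 37: qd = 267 - 6·37 = 45 and qs = 4·37 - 143 = 5.
Producer surplus without the control is ½ · (41 - 35.75) · 21 = 55.125.
With the ceiling, producers sell 5 units at 37, so PS = ½ · (37 - 35.75) · 5 = 3.125.
Change in producer surplus = 3.125 - 55.125 = -52.

-52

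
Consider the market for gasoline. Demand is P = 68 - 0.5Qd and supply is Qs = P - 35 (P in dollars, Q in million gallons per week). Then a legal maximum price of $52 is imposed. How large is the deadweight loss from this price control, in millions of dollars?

18.75

Rearranging demand gives Qd = 136 - 2P. Equilibrium: 136 - 2P = P - 35, so 171 = 3P and P* = 57, Q* = 22.
Because the ceiling (52) lies below the market-clearing price, it is binding.
At P = 52: Qd = 136 - 2·52 = 32 and Qs = 52 - 35 = 17.
Quantity traded falls to 17. At Q = 17 the demand price is (136 - 17)/2 = 59.5 and the supply price is 35 + 17 = 52.
Deadweight loss = ½ · (59.5 - 52) · (22 - 17) = ½ · 7.5 · 5 = 18.75.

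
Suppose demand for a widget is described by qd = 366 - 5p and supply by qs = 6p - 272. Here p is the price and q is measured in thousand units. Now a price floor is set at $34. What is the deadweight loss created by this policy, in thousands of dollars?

Setting quantity demanded equal to quantity supplied, 366 - 5p = 6p - 272, gives p* = 58 and q* = 76.
Since 34 is below p* = 58, the floor does not bind and the free-market outcome prevails.
Since the control does not bind, no trades are prevented and deadweight loss is zero.

0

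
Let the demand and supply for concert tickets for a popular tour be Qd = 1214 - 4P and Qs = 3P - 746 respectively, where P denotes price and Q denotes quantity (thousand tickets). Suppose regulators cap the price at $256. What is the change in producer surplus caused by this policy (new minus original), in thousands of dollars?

Equilibrium: 1214 - 4P = 3P - 746, so 1960 = 7P and P* = 280, Q* = 94.
The ceiling of 256 is below the equilibrium price 280, so it binds.
At P = 256: Qd = 1214 - 4·256 = 190 and Qs = 3·256 - 746 = 22.
Producer surplus without the control is ½ · (280 - 746/3) · 94 = 4418/3.
With the ceiling, producers sell 22 units at 256, so PS = ½ · (256 - 746/3) · 22 = 242/3.
Change in producer surplus = 242/3 - 4418/3 = -1392.

-1392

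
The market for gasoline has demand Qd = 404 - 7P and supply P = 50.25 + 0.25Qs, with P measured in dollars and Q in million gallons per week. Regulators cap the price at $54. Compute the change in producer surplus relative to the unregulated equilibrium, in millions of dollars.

Rearranging supply gives Qs = 4P - 201. In a free market, 404 - 7P = 4P - 201 gives the equilibrium P* = 55, Q* = 19.
Since 54 < 55, the ceiling is binding.
At P = 54: Qd = 404 - 7·54 = 26 and Qs = 4·54 - 201 = 15.
Producer surplus without the control is ½ · (55 - 50.25) · 19 = 45.125.
With the ceiling, producers sell 15 units at 54, so PS = ½ · (54 - 50.25) · 15 = 28.125.
Change in producer surplus = 28.125 - 45.125 = -17.

-17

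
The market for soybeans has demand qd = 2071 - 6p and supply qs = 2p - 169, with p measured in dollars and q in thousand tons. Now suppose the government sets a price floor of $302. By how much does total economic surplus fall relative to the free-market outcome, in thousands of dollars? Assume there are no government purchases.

5808

Equilibrium: 2071 - 6p = 2p - 169, so 2240 = 8p and p* = 280, q* = 391.
Since 302 > 280, the floor is binding.
At p = 302: qd = 2071 - 6·302 = 259 and qs = 2·302 - 169 = 435.
Quantity traded falls to 259. At q = 259 the demand price is (2071 - 259)/6 = 302 and the supply price is (169 + 259)/2 = 214.
Deadweight loss = ½ · (302 - 214) · (391 - 259) = ½ · 88 · 132 = 5808.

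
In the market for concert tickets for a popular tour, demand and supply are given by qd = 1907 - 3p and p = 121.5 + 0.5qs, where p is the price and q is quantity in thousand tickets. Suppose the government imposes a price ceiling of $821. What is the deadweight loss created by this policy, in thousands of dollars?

Rearranging supply gives qs = 2p - 243. Equilibrium: 1907 - 3p = 2p - 243, so 2150 = 5p and p* = 430, q* = 617.
The ceiling of 821 is above the equilibrium price 430, so it is not binding; the market clears at p* = 430, q* = 617.
Since the control does not bind, no trades are prevented and deadweight loss is zero.

0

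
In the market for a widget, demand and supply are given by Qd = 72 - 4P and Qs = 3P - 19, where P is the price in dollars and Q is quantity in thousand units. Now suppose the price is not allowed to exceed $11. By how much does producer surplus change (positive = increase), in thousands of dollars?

-34

In a free market, 72 - 4P = 3P - 19 gives the equilibrium P* = 13, Q* = 20.
Because the ceiling (11) lies below the market-clearing price, it is binding.
At P = 11: Qd = 72 - 4·11 = 28 and Qs = 3·11 - 19 = 14.
Producer surplus without the control is ½ · (13 - 19/3) · 20 = 200/3.
With the ceiling, producers sell 14 units at 11, so PS = ½ · (11 - 19/3) · 14 = 98/3.
Change in producer surplus = 98/3 - 200/3 = -34.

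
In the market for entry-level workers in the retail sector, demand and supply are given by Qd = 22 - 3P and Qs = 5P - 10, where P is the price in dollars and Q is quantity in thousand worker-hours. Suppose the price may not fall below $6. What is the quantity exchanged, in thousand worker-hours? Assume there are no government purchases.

4

In a free market, 22 - 3P = 5P - 10 gives the equilibrium P* = 4, Q* = 10.
Because the floor (6) lies above the market-clearing price, it is binding.
At P = 6: Qd = 22 - 3·6 = 4 and Qs = 5·6 - 10 = 20.
The quantity actually transacted is the short side, demand: 4.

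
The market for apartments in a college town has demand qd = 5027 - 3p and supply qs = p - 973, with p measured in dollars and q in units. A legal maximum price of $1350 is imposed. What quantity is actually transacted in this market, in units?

377

Without the control the market clears where 5027 - 3p = p - 973, i.e. p* = 1500 and q* = 527.
Because the ceiling (1350) lies below the market-clearing price, it is binding.
At p = 1350: qd = 5027 - 3·1350 = 977 and qs = 1350 - 973 = 377.
The quantity actually transacted is the short side, supply: 377.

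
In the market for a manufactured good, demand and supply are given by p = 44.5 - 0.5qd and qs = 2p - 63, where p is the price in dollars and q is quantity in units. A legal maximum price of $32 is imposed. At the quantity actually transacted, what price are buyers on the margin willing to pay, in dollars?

Rearranging demand gives qd = 89 - 2p. In a free market, 89 - 2p = 2p - 63 gives the equilibrium p* = 38, q* = 13.
Since 32 < 38, the ceiling is binding.
At p = 32: qd = 89 - 2·32 = 25 and qs = 2·32 - 63 = 1.
Only 1 units reach the market. On the demand curve, the marginal buyer's willingness to pay at q = 1 is (89 - 1)/2 = 44.

44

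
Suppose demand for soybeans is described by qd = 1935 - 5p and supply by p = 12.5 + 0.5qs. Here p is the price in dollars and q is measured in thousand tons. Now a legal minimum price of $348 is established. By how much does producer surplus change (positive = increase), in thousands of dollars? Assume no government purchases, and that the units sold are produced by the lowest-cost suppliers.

Rearranging supply gives qs = 2p - 25. Without the control the market clears where 1935 - 5p = 2p - 25, i.e. p* = 280 and q* = 535.
Because the floor (348) lies above the market-clearing price, it is binding.
At p = 348: qd = 1935 - 5·348 = 195 and qs = 2·348 - 25 = 671.
Producer surplus without the control is ½ · (280 - 12.5) · 535 = 71556.25.
With the floor, 195 units are sold at 348. The supply price at q = 195 is 110, so PS = ½ · [(348 - 12.5) + (348 - 110)] · 195 = 55916.25.
Change in producer surplus = 55916.25 - 71556.25 = -15640.

-15640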